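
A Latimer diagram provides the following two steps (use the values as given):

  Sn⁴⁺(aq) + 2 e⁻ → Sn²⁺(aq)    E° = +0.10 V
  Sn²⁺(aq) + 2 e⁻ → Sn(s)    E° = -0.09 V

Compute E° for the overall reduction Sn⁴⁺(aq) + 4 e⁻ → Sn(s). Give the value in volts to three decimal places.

+0.005 V

Adding the free-energy changes (−nFE°) of the two steps gives −n₃FE°₃ = −n₁FE°₁ − n₂FE°₂.
E°₃ = (2×+0.10 + 2×-0.09) / 4 = (+0.020) / 4 = +0.005 V.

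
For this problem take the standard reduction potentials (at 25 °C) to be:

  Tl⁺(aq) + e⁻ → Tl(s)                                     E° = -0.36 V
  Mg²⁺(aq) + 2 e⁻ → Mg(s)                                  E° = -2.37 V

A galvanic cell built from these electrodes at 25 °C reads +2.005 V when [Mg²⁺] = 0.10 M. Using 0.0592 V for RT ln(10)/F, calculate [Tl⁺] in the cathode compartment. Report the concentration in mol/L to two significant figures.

0.26 M

Tl⁺/Tl is the cathode, Mg²⁺/Mg the anode: E°cell = +2.01 V, n = 2.
Overall reaction: 2 Tl⁺(aq) + Mg(s) → 2 Tl(s) + Mg²⁺(aq); Q = [Mg²⁺]^1/[Tl⁺]^2.
From E = E° − (0.0592/n) log Q: log Q = (E° − E)·n/0.0592 = (+2.01 − (+2.005))·2/0.0592 = 0.1689.
So 2·log[Tl⁺] = 1·log(0.1) − log Q = -1.0000 − (0.1689) = -1.1689; log[Tl⁺] = -1.1689 / 2 = -0.5845; [Tl⁺] = 10^(-0.5845) ≈ 0.26 M.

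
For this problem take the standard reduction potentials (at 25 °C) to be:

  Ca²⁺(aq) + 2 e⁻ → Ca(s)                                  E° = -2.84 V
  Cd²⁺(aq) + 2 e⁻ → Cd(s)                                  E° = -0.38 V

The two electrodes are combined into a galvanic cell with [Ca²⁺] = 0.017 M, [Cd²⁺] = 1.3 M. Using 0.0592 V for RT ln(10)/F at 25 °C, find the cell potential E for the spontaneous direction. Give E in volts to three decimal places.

+2.516 V

Cd²⁺/Cd is the cathode (higher E°), Ca²⁺/Ca the anode: E°cell = -0.38 − (-2.84) = +2.46 V, n = 2.
Overall: Cd²⁺(aq) + Ca(s) → Cd(s) + Ca²⁺(aq)
Q = [Ca²⁺] / ([Cd²⁺]); log Q = -1.883.
E = E° − (0.0592/n) log Q = +2.46 − (0.0592/2)(-1.883) = +2.516 V.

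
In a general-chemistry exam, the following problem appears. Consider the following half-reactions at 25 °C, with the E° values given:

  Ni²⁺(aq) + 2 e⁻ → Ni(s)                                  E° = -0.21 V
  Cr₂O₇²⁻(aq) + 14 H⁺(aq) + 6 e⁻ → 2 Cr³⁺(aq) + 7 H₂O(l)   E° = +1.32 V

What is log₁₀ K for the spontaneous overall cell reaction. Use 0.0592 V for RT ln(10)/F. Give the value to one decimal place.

Cathode: Cr₂O₇²⁻/Cr³⁺; anode: Ni²⁺/Ni. E°cell = +1.53 V, n = 6.
log K = nE°cell / 0.0592 = (6)(+1.53) / 0.0592 = 155.1.

155.1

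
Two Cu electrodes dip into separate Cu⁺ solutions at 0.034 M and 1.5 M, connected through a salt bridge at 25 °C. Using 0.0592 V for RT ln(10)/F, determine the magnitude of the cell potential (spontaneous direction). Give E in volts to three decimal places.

+0.097 V

For a concentration cell E°cell = 0. The 1.5 M side is the cathode (reduction is favoured where [Cu⁺] is higher).
With n = 1, E = −(0.0592/1) log([Cu⁺]ₐₙ/[Cu⁺]꜀ₐₜ) = −(0.0592/1) log(0.034/1.5) = −(0.0592/1)(-1.645) = +0.097 V.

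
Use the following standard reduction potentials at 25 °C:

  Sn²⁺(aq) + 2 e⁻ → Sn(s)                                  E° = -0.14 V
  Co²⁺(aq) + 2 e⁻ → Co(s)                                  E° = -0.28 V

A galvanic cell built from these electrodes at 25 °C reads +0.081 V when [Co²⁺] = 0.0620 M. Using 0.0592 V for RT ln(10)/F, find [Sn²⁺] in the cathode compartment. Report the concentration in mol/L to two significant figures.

Sn²⁺/Sn is the cathode, Co²⁺/Co the anode: E°cell = +0.14 V, n = 2.
Overall reaction: Sn²⁺(aq) + Co(s) → Sn(s) + Co²⁺(aq); Q = [Co²⁺]^1/[Sn²⁺]^1.
From E = E° − (0.0592/n) log Q: log Q = (E° − E)·n/0.0592 = (+0.14 − (+0.081))·2/0.0592 = 1.9932.
So 1·log[Sn²⁺] = 1·log(0.062) − log Q = -1.2076 − (1.9932) = -3.2008; [Sn²⁺] = 10^(-3.2008) ≈ 0.00063 M.

0.00063 M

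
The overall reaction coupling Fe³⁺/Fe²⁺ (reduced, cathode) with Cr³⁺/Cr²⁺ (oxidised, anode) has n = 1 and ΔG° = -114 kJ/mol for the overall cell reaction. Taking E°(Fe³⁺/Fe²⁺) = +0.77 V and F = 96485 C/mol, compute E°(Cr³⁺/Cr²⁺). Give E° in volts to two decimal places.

-0.41 V

E°cell = −ΔG°/(nF) = −(-114×10³)/((1)(96485)) = +1.182 V.
Since Fe³⁺/Fe²⁺ is the cathode and Cr³⁺/Cr²⁺ the anode, E°cell = E°(Fe³⁺/Fe²⁺) − E°(Cr³⁺/Cr²⁺).
So E°(Cr³⁺/Cr²⁺) = E°(Fe³⁺/Fe²⁺) − E°cell = (+0.77) − (+1.182) = -0.41 V.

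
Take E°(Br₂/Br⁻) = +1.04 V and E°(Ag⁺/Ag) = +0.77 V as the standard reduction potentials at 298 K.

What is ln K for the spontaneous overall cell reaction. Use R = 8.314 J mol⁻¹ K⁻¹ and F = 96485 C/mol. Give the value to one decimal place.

Cathode: Br₂/Br⁻; anode: Ag⁺/Ag. E°cell = (+1.04) − (+0.77) = +0.27 V, with n = 2.
ΔG° = −nFE° = −RT ln K, so ln K = nFE°/(RT) = (2)(96485)(+0.27) / ((8.314)(298)) = 21.029.

21.0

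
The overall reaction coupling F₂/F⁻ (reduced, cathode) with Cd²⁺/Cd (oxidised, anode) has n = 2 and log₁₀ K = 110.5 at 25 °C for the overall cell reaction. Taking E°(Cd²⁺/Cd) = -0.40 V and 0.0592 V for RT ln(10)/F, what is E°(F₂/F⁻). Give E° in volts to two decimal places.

+2.87 V

E°cell = (0.0592/n)·log K = (0.0592/2)(110.5) = +3.271 V.
Since F₂/F⁻ is the cathode and Cd²⁺/Cd the anode, E°cell = E°(F₂/F⁻) − E°(Cd²⁺/Cd).
So E°(F₂/F⁻) = E°cell + E°(Cd²⁺/Cd) = +3.271 + (-0.40) = +2.87 V.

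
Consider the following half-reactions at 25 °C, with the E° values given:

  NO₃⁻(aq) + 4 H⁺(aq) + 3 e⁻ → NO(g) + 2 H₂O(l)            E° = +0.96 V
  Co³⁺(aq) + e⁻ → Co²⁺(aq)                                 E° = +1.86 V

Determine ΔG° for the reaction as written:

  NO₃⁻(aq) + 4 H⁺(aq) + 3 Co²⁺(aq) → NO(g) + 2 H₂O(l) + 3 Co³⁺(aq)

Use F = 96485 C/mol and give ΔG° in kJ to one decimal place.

As written, NO₃⁻/NO is reduced (cathode) and Co³⁺/Co²⁺ is oxidised (anode), so E°cell = (+0.96) − (+1.86) = -0.90 V.
Balancing electrons gives n = 3.
ΔG° = −nFE° = −(3)(96485)(-0.90) = 260,510 J = +260.5 kJ.

+260.5 kJ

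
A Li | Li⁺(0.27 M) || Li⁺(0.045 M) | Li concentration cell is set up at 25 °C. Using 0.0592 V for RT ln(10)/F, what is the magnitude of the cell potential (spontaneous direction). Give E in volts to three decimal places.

For a concentration cell E°cell = 0. The 0.27 M side is the cathode (reduction is favoured where [Li⁺] is higher).
With n = 1, E = −(0.0592/1) log([Li⁺]ₐₙ/[Li⁺]꜀ₐₜ) = −(0.0592/1) log(0.045/0.27) = −(0.0592/1)(-0.778) = +0.046 V.

+0.046 V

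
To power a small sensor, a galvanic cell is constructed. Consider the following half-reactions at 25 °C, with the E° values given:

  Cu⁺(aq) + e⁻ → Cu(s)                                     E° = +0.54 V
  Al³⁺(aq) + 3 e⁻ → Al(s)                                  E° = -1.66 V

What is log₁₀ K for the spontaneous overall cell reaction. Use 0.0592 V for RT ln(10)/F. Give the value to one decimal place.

Cathode: Cu⁺/Cu; anode: Al³⁺/Al. E°cell = +2.20 V, n = 3.
log K = nE°cell / 0.0592 = (3)(+2.20) / 0.0592 = 111.5.

111.5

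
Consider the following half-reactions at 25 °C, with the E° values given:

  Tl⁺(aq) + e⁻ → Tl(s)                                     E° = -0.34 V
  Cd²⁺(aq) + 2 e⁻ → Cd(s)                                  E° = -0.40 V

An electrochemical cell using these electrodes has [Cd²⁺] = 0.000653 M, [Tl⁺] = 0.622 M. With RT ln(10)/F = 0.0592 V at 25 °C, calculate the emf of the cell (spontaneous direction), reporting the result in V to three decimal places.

Tl⁺/Tl is the cathode (higher E°), Cd²⁺/Cd the anode: E°cell = -0.34 − (-0.40) = +0.06 V, n = 2.
Overall: 2 Tl⁺(aq) + Cd(s) → 2 Tl(s) + Cd²⁺(aq)
Q = [Cd²⁺] / ([Tl⁺]^2); log Q = -2.773.
E = E° − (0.0592/n) log Q = +0.06 − (0.0592/2)(-2.773) = +0.142 V.

+0.142 V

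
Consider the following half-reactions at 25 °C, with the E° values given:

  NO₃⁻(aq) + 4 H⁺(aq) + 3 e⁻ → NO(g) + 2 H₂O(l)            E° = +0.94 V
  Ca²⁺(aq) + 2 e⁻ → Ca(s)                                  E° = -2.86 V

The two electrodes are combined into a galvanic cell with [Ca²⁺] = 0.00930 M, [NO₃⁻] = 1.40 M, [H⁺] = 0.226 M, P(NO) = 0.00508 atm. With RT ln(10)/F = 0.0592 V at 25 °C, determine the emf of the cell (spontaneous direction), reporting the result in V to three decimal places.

NO₃⁻/NO is the cathode (higher E°), Ca²⁺/Ca the anode: E°cell = +0.94 − (-2.86) = +3.80 V, n = 6.
Overall: 2 NO₃⁻(aq) + 8 H⁺(aq) + 3 Ca(s) → 2 NO(g) + 4 H₂O(l) + 3 Ca²⁺(aq)
Q = P(NO)^2·[Ca²⁺]^3 / ([NO₃⁻]^2·[H⁺]^8); log Q = -5.808.
E = E° − (0.0592/n) log Q = +3.80 − (0.0592/6)(-5.808) = +3.857 V.

+3.857 V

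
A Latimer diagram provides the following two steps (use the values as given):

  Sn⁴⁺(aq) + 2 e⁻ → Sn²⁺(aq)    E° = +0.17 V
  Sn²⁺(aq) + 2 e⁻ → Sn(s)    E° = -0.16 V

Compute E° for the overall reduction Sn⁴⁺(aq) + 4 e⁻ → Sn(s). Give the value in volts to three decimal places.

Since ΔG° = −nFE° is additive over sequential reductions, n₃E°₃ = n₁E°₁ + n₂E°₂.
E°₃ = (2×+0.17 + 2×-0.16) / 4 = (+0.020) / 4 = +0.005 V.

+0.005 V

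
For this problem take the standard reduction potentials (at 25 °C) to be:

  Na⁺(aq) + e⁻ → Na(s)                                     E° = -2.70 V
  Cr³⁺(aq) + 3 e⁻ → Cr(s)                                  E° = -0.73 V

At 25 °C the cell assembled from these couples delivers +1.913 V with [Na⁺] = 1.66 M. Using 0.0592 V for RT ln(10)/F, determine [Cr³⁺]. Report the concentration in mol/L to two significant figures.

0.0059 M

Cr³⁺/Cr is the cathode, Na⁺/Na the anode: E°cell = +1.97 V, n = 3.
Overall reaction: Cr³⁺(aq) + 3 Na(s) → Cr(s) + 3 Na⁺(aq); Q = [Na⁺]^3/[Cr³⁺]^1.
From E = E° − (0.0592/n) log Q: log Q = (E° − E)·n/0.0592 = (+1.97 − (+1.913))·3/0.0592 = 2.8885.
So 1·log[Cr³⁺] = 3·log(1.66) − log Q = 0.6603 − (2.8885) = -2.2282; [Cr³⁺] = 10^(-2.2282) ≈ 0.0059 M.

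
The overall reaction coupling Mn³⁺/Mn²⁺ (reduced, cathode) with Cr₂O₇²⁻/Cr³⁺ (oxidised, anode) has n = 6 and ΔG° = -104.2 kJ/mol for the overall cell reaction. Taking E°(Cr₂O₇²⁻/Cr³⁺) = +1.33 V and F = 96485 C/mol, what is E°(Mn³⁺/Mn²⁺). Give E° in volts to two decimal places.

+1.51 V

E°cell = −ΔG°/(nF) = −(-104.2×10³)/((6)(96485)) = +0.180 V.
Since Mn³⁺/Mn²⁺ is the cathode and Cr₂O₇²⁻/Cr³⁺ the anode, E°cell = E°(Mn³⁺/Mn²⁺) − E°(Cr₂O₇²⁻/Cr³⁺).
So E°(Mn³⁺/Mn²⁺) = E°cell + E°(Cr₂O₇²⁻/Cr³⁺) = +0.180 + (+1.33) = +1.51 V.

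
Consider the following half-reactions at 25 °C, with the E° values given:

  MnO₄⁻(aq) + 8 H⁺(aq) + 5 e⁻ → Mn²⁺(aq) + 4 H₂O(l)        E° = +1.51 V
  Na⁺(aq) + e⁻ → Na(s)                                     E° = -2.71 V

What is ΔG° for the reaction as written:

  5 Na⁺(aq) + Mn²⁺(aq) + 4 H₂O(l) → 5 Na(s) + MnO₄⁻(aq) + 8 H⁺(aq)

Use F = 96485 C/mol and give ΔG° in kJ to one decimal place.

As written, Na⁺/Na is reduced (cathode) and MnO₄⁻/Mn²⁺ is oxidised (anode), so E°cell = (-2.71) − (+1.51) = -4.22 V.
Balancing electrons gives n = 5.
ΔG° = −nFE° = −(5)(96485)(-4.22) = 2,035,833 J = +2035.8 kJ.

+2035.8 kJ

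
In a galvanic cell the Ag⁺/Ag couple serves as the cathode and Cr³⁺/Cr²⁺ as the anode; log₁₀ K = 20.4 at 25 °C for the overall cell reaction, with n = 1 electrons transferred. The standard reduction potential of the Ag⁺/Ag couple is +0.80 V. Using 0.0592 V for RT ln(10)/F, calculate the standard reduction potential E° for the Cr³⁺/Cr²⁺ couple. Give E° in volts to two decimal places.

E°cell = (0.0592/n)·log K = (0.0592/1)(20.4) = +1.208 V.
Since Ag⁺/Ag is the cathode and Cr³⁺/Cr²⁺ the anode, E°cell = E°(Ag⁺/Ag) − E°(Cr³⁺/Cr²⁺).
So E°(Cr³⁺/Cr²⁺) = E°(Ag⁺/Ag) − E°cell = (+0.80) − (+1.208) = -0.41 V.

-0.41 V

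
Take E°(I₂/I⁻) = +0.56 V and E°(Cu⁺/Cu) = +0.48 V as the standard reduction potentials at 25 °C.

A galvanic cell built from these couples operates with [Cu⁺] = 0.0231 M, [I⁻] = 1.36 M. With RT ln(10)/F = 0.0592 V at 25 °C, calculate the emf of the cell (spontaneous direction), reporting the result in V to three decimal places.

I₂/I⁻ is the cathode (higher E°), Cu⁺/Cu the anode: E°cell = +0.56 − (+0.48) = +0.08 V, n = 2.
Overall: I₂(s) + 2 Cu(s) → 2 I⁻(aq) + 2 Cu⁺(aq)
Q = [I⁻]^2·[Cu⁺]^2; log Q = -3.006.
E = E° − (0.0592/n) log Q = +0.08 − (0.0592/2)(-3.006) = +0.169 V.

+0.169 V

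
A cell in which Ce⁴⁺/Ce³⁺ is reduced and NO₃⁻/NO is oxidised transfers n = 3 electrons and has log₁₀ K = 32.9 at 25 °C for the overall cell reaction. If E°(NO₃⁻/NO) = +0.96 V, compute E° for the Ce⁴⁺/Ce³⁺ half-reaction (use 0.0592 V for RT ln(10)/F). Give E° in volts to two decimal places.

E°cell = (0.0592/n)·log K = (0.0592/3)(32.9) = +0.649 V.
Since Ce⁴⁺/Ce³⁺ is the cathode and NO₃⁻/NO the anode, E°cell = E°(Ce⁴⁺/Ce³⁺) − E°(NO₃⁻/NO).
So E°(Ce⁴⁺/Ce³⁺) = E°cell + E°(NO₃⁻/NO) = +0.649 + (+0.96) = +1.61 V.

+1.61 V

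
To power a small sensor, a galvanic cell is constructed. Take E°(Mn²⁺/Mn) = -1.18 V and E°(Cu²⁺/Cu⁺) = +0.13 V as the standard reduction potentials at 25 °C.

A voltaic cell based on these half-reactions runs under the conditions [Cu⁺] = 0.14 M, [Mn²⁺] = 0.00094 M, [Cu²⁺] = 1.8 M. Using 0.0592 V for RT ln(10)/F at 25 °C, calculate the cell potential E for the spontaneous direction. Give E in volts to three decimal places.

+1.465 V

Cu²⁺/Cu⁺ is the cathode (higher E°), Mn²⁺/Mn the anode: E°cell = +0.13 − (-1.18) = +1.31 V, n = 2.
Overall: 2 Cu²⁺(aq) + Mn(s) → 2 Cu⁺(aq) + Mn²⁺(aq)
Q = [Cu⁺]^2·[Mn²⁺] / ([Cu²⁺]^2); log Q = -5.245.
E = E° − (0.0592/n) log Q = +1.31 − (0.0592/2)(-5.245) = +1.465 V.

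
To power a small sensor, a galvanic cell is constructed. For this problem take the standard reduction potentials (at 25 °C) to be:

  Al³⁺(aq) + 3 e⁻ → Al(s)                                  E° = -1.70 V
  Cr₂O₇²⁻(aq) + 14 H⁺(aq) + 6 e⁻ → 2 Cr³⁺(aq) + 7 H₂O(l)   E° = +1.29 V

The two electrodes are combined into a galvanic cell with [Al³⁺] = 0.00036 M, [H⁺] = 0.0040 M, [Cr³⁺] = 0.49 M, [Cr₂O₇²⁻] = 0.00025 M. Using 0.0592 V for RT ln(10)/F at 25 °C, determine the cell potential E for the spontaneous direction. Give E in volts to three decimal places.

+2.697 V

Cr₂O₇²⁻/Cr³⁺ is the cathode (higher E°), Al³⁺/Al the anode: E°cell = +1.29 − (-1.70) = +2.99 V, n = 6.
Overall: Cr₂O₇²⁻(aq) + 14 H⁺(aq) + 2 Al(s) → 2 Cr³⁺(aq) + 7 H₂O(l) + 2 Al³⁺(aq)
Q = [Cr³⁺]^2·[Al³⁺]^2 / ([Cr₂O₇²⁻]·[H⁺]^14); log Q = 29.666.
E = E° − (0.0592/n) log Q = +2.99 − (0.0592/6)(29.666) = +2.697 V.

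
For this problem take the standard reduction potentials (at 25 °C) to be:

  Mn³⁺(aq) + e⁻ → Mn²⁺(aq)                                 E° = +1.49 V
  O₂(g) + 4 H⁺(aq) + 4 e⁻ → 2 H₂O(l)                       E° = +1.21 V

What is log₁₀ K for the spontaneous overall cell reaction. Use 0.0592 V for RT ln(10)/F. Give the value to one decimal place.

18.9

Cathode: Mn³⁺/Mn²⁺; anode: O₂/H₂O. E°cell = +0.28 V, n = 4.
log K = nE°cell / 0.0592 = (4)(+0.28) / 0.0592 = 18.9.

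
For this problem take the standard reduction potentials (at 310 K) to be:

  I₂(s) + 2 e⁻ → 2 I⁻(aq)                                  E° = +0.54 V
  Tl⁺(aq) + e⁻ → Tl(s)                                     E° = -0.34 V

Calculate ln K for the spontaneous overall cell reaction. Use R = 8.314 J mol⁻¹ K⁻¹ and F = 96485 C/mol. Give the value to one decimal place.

65.9

Cathode: I₂/I⁻; anode: Tl⁺/Tl. E°cell = (+0.54) − (-0.34) = +0.88 V, with n = 2.
ΔG° = −nFE° = −RT ln K, so ln K = nFE°/(RT) = (2)(96485)(+0.88) / ((8.314)(310)) = 65.887.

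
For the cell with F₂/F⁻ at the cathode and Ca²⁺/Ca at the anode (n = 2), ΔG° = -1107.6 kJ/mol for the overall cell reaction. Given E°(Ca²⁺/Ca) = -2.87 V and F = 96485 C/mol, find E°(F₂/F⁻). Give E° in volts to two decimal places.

+2.87 V

E°cell = −ΔG°/(nF) = −(-1107.6×10³)/((2)(96485)) = +5.740 V.
Since F₂/F⁻ is the cathode and Ca²⁺/Ca the anode, E°cell = E°(F₂/F⁻) − E°(Ca²⁺/Ca).
So E°(F₂/F⁻) = E°cell + E°(Ca²⁺/Ca) = +5.740 + (-2.87) = +2.87 V.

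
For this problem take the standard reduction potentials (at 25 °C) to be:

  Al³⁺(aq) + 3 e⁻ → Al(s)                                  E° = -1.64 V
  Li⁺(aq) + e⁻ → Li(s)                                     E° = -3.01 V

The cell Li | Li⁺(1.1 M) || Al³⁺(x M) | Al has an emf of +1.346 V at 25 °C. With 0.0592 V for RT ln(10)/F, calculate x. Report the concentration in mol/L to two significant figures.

Al³⁺/Al is the cathode, Li⁺/Li the anode: E°cell = +1.37 V, n = 3.
Overall reaction: Al³⁺(aq) + 3 Li(s) → Al(s) + 3 Li⁺(aq); Q = [Li⁺]^3/[Al³⁺]^1.
From E = E° − (0.0592/n) log Q: log Q = (E° − E)·n/0.0592 = (+1.37 − (+1.346))·3/0.0592 = 1.2162.
So 1·log[Al³⁺] = 3·log(1.1) − log Q = 0.1242 − (1.2162) = -1.0920; [Al³⁺] = 10^(-1.0920) ≈ 0.081 M.

0.081 M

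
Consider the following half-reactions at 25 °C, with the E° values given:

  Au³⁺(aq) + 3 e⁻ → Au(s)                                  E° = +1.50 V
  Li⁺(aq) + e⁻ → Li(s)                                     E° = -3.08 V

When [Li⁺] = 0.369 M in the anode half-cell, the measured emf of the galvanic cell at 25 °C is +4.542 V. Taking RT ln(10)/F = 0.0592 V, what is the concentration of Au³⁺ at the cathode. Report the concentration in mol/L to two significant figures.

Au³⁺/Au is the cathode, Li⁺/Li the anode: E°cell = +4.58 V, n = 3.
Overall reaction: Au³⁺(aq) + 3 Li(s) → Au(s) + 3 Li⁺(aq); Q = [Li⁺]^3/[Au³⁺]^1.
From E = E° − (0.0592/n) log Q: log Q = (E° − E)·n/0.0592 = (+4.58 − (+4.542))·3/0.0592 = 1.9257.
So 1·log[Au³⁺] = 3·log(0.369) − log Q = -1.2989 − (1.9257) = -3.2246; [Au³⁺] = 10^(-3.2246) ≈ 0.00060 M.

0.00060 M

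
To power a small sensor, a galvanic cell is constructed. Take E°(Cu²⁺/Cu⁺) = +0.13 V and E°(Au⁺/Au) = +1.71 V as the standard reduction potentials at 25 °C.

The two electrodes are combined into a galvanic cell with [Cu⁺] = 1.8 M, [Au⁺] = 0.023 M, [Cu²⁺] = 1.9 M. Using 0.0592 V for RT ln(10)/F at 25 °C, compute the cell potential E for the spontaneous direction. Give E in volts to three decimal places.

Au⁺/Au is the cathode (higher E°), Cu²⁺/Cu⁺ the anode: E°cell = +1.71 − (+0.13) = +1.58 V, n = 1.
Overall: Au⁺(aq) + Cu⁺(aq) → Au(s) + Cu²⁺(aq)
Q = [Cu²⁺] / ([Au⁺]·[Cu⁺]); log Q = 1.662.
E = E° − (0.0592/n) log Q = +1.58 − (0.0592/1)(1.662) = +1.482 V.

+1.482 V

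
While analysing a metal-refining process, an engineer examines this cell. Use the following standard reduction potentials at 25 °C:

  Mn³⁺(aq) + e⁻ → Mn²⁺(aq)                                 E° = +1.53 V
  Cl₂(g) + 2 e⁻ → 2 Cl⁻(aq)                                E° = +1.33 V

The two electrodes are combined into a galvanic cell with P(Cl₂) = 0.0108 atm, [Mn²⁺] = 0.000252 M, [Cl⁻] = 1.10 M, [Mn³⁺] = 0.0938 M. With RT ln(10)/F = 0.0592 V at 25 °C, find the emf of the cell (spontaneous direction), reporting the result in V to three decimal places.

Mn³⁺/Mn²⁺ is the cathode (higher E°), Cl₂/Cl⁻ the anode: E°cell = +1.53 − (+1.33) = +0.20 V, n = 2.
Overall: 2 Mn³⁺(aq) + 2 Cl⁻(aq) → 2 Mn²⁺(aq) + Cl₂(g)
Q = [Mn²⁺]^2·P(Cl₂) / ([Mn³⁺]^2·[Cl⁻]^2); log Q = -7.191.
E = E° − (0.0592/n) log Q = +0.20 − (0.0592/2)(-7.191) = +0.413 V.

+0.413 V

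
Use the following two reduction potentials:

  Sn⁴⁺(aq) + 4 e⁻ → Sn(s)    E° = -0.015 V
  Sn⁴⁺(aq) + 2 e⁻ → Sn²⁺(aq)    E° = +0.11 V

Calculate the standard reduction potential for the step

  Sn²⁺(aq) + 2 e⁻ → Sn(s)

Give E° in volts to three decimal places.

-0.140 V

Sequential free energies add, so n₃E°₃ = n₁E°₁ + n₂E°₂.
With n₃ = 4, and the known step contributing 2×(+0.11) V, the unknown satisfies 2·E° = 4×(-0.015) − 2×(+0.11) = -0.280.
E° = -0.280 / 2 = -0.140 V.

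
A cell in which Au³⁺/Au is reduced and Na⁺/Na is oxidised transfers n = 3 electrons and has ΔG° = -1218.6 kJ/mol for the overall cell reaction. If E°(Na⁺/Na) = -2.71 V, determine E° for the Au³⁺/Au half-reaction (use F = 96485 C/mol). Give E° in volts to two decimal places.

E°cell = −ΔG°/(nF) = −(-1218.6×10³)/((3)(96485)) = +4.210 V.
Since Au³⁺/Au is the cathode and Na⁺/Na the anode, E°cell = E°(Au³⁺/Au) − E°(Na⁺/Na).
So E°(Au³⁺/Au) = E°cell + E°(Na⁺/Na) = +4.210 + (-2.71) = +1.50 V.

+1.50 V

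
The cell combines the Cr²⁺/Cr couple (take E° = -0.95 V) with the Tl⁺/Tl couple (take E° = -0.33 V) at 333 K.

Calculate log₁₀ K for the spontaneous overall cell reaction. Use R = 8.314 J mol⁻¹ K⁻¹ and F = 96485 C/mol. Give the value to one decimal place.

18.8

Cathode: Tl⁺/Tl; anode: Cr²⁺/Cr. E°cell = (-0.33) − (-0.95) = +0.62 V, with n = 2.
ΔG° = −nFE° = −RT ln K, so ln K = nFE°/(RT) = (2)(96485)(+0.62) / ((8.314)(333)) = 43.214.
log₁₀ K = 43.214 / ln 10 = 18.8.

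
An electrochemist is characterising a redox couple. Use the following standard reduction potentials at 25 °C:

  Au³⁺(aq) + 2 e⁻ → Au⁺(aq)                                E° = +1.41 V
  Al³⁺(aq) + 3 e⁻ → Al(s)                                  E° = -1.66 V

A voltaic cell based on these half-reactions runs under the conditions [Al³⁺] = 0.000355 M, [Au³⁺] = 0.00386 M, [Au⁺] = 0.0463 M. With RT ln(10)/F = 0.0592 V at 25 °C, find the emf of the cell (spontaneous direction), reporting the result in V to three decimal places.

Au³⁺/Au⁺ is the cathode (higher E°), Al³⁺/Al the anode: E°cell = +1.41 − (-1.66) = +3.07 V, n = 6.
Overall: 3 Au³⁺(aq) + 2 Al(s) → 3 Au⁺(aq) + 2 Al³⁺(aq)
Q = [Au⁺]^3·[Al³⁺]^2 / ([Au³⁺]^3); log Q = -3.663.
E = E° − (0.0592/n) log Q = +3.07 − (0.0592/6)(-3.663) = +3.106 V.

+3.106 V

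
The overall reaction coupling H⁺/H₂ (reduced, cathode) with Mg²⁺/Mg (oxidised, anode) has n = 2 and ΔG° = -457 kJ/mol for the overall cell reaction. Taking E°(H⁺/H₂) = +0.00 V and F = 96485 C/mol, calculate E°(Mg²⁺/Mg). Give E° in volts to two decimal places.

E°cell = −ΔG°/(nF) = −(-457×10³)/((2)(96485)) = +2.368 V.
Since H⁺/H₂ is the cathode and Mg²⁺/Mg the anode, E°cell = E°(H⁺/H₂) − E°(Mg²⁺/Mg).
So E°(Mg²⁺/Mg) = E°(H⁺/H₂) − E°cell = (+0.00) − (+2.368) = -2.37 V.

-2.37 V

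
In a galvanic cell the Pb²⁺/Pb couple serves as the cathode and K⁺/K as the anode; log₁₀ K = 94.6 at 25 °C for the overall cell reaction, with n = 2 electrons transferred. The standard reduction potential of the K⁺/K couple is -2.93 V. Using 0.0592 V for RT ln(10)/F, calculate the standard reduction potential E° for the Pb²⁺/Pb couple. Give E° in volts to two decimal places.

E°cell = (0.0592/n)·log K = (0.0592/2)(94.6) = +2.800 V.
Since Pb²⁺/Pb is the cathode and K⁺/K the anode, E°cell = E°(Pb²⁺/Pb) − E°(K⁺/K).
So E°(Pb²⁺/Pb) = E°cell + E°(K⁺/K) = +2.800 + (-2.93) = -0.13 V.

-0.13 V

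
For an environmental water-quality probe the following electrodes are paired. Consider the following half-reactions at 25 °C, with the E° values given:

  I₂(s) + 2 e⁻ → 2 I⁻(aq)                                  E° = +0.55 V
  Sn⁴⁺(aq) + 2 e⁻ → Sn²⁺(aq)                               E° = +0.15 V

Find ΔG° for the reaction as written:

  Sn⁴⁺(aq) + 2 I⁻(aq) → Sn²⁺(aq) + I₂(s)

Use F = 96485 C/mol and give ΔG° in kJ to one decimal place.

+77.2 kJ

As written, Sn⁴⁺/Sn²⁺ is reduced (cathode) and I₂/I⁻ is oxidised (anode), so E°cell = (+0.15) − (+0.55) = -0.40 V.
Balancing electrons gives n = 2.
ΔG° = −nFE° = −(2)(96485)(-0.40) = 77,188 J = +77.2 kJ.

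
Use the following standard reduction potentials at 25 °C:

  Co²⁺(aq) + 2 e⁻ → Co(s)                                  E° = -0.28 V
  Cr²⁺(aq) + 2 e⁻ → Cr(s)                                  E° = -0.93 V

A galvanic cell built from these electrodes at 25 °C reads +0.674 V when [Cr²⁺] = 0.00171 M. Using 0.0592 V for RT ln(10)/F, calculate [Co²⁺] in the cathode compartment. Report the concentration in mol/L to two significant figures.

0.011 M

Co²⁺/Co is the cathode, Cr²⁺/Cr the anode: E°cell = +0.65 V, n = 2.
Overall reaction: Co²⁺(aq) + Cr(s) → Co(s) + Cr²⁺(aq); Q = [Cr²⁺]^1/[Co²⁺]^1.
From E = E° − (0.0592/n) log Q: log Q = (E° − E)·n/0.0592 = (+0.65 − (+0.674))·2/0.0592 = -0.8108.
So 1·log[Co²⁺] = 1·log(0.00171) − log Q = -2.7670 − (-0.8108) = -1.9562; [Co²⁺] = 10^(-1.9562) ≈ 0.011 M.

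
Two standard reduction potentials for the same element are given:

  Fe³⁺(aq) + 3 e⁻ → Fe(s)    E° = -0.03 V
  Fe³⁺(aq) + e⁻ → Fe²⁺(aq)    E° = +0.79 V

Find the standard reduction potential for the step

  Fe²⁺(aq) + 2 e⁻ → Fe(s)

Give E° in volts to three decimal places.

Sequential free energies add, so n₃E°₃ = n₁E°₁ + n₂E°₂.
With n₃ = 3, and the known step contributing 1×(+0.79) V, the unknown satisfies 2·E° = 3×(-0.03) − 1×(+0.79) = -0.880.
E° = -0.880 / 2 = -0.440 V.

-0.440 V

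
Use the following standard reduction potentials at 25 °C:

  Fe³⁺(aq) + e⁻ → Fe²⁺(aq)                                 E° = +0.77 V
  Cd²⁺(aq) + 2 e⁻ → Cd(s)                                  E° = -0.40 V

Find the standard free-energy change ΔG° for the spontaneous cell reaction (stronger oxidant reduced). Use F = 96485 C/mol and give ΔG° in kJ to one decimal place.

Fe³⁺/Fe²⁺ (E° = +0.77 V) is the cathode; Cd²⁺/Cd (E° = -0.40 V) is the anode, so E°cell = +1.17 V.
Balancing electrons gives n = 2 (lcm of 1 and 2).
ΔG° = −nFE° = −(2)(96485)(+1.17) = -225,775 J = -225.8 kJ.

-225.8 kJ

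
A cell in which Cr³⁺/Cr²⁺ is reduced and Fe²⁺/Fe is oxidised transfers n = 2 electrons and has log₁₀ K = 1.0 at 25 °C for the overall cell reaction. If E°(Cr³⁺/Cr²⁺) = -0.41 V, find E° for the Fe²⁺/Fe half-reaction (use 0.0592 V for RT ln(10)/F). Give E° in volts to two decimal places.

-0.44 V

E°cell = (0.0592/n)·log K = (0.0592/2)(1.0) = +0.030 V.
Since Cr³⁺/Cr²⁺ is the cathode and Fe²⁺/Fe the anode, E°cell = E°(Cr³⁺/Cr²⁺) − E°(Fe²⁺/Fe).
So E°(Fe²⁺/Fe) = E°(Cr³⁺/Cr²⁺) − E°cell = (-0.41) − (+0.030) = -0.44 V.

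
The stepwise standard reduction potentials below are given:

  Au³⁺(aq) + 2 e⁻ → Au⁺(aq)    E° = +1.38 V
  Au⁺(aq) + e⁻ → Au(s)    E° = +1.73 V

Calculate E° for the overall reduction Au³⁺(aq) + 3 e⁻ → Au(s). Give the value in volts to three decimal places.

+1.497 V

Since ΔG° = −nFE° is additive over sequential reductions, n₃E°₃ = n₁E°₁ + n₂E°₂.
E°₃ = (2×+1.38 + 1×+1.73) / 3 = (+4.490) / 3 = +1.497 V.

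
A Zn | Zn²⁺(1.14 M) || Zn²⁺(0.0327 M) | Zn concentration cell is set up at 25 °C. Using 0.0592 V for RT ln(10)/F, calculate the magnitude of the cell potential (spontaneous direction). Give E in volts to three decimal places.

+0.046 V

For a concentration cell E°cell = 0. The 1.14 M side is the cathode (reduction is favoured where [Zn²⁺] is higher).
With n = 2, E = −(0.0592/2) log([Zn²⁺]ₐₙ/[Zn²⁺]꜀ₐₜ) = −(0.0592/2) log(0.0327/1.14) = −(0.0592/2)(-1.542) = +0.046 V.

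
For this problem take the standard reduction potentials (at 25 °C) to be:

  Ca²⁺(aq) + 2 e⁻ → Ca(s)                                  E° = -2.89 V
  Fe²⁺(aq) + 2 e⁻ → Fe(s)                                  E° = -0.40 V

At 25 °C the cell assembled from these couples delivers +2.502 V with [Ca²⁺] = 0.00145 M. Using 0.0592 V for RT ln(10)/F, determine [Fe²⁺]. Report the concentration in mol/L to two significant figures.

Fe²⁺/Fe is the cathode, Ca²⁺/Ca the anode: E°cell = +2.49 V, n = 2.
Overall reaction: Fe²⁺(aq) + Ca(s) → Fe(s) + Ca²⁺(aq); Q = [Ca²⁺]^1/[Fe²⁺]^1.
From E = E° − (0.0592/n) log Q: log Q = (E° − E)·n/0.0592 = (+2.49 − (+2.502))·2/0.0592 = -0.4054.
So 1·log[Fe²⁺] = 1·log(0.00145) − log Q = -2.8386 − (-0.4054) = -2.4332; [Fe²⁺] = 10^(-2.4332) ≈ 0.0037 M.

0.0037 M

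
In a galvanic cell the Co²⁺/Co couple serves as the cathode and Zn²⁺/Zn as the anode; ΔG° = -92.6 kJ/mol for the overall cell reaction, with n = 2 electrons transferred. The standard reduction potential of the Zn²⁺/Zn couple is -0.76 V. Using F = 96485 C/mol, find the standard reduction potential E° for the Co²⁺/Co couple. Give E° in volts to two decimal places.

-0.28 V

E°cell = −ΔG°/(nF) = −(-92.6×10³)/((2)(96485)) = +0.480 V.
Since Co²⁺/Co is the cathode and Zn²⁺/Zn the anode, E°cell = E°(Co²⁺/Co) − E°(Zn²⁺/Zn).
So E°(Co²⁺/Co) = E°cell + E°(Zn²⁺/Zn) = +0.480 + (-0.76) = -0.28 V.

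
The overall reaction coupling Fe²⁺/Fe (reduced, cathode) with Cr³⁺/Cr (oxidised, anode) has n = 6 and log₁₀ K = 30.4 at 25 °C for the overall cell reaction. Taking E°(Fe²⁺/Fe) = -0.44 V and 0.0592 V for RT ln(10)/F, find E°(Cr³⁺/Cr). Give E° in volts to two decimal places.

-0.74 V

E°cell = (0.0592/n)·log K = (0.0592/6)(30.4) = +0.300 V.
Since Fe²⁺/Fe is the cathode and Cr³⁺/Cr the anode, E°cell = E°(Fe²⁺/Fe) − E°(Cr³⁺/Cr).
So E°(Cr³⁺/Cr) = E°(Fe²⁺/Fe) − E°cell = (-0.44) − (+0.300) = -0.74 V.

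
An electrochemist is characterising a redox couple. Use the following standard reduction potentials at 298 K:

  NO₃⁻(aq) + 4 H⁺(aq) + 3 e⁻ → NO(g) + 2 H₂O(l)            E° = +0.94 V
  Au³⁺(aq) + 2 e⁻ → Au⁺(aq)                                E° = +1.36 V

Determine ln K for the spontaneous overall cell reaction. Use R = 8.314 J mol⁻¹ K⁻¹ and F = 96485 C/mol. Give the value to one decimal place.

Cathode: Au³⁺/Au⁺; anode: NO₃⁻/NO. E°cell = (+1.36) − (+0.94) = +0.42 V, with n = 6.
ΔG° = −nFE° = −RT ln K, so ln K = nFE°/(RT) = (6)(96485)(+0.42) / ((8.314)(298)) = 98.137.

98.1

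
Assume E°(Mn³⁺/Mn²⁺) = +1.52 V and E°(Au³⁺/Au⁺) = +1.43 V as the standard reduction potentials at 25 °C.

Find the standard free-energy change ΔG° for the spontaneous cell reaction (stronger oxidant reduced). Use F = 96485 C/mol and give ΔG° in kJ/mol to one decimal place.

-17.4 kJ/mol

Mn³⁺/Mn²⁺ (E° = +1.52 V) is the cathode; Au³⁺/Au⁺ (E° = +1.43 V) is the anode, so E°cell = +0.09 V.
Balancing electrons gives n = 2 (lcm of 1 and 2).
ΔG° = −nFE° = −(2)(96485)(+0.09) = -17,367 J = -17.4 kJ/mol.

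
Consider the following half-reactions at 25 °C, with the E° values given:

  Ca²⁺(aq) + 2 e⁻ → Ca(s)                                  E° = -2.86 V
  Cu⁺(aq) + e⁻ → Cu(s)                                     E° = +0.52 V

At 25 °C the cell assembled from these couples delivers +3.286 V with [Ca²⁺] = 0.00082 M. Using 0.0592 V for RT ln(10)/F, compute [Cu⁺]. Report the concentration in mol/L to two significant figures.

Cu⁺/Cu is the cathode, Ca²⁺/Ca the anode: E°cell = +3.38 V, n = 2.
Overall reaction: 2 Cu⁺(aq) + Ca(s) → 2 Cu(s) + Ca²⁺(aq); Q = [Ca²⁺]^1/[Cu⁺]^2.
From E = E° − (0.0592/n) log Q: log Q = (E° − E)·n/0.0592 = (+3.38 − (+3.286))·2/0.0592 = 3.1757.
So 2·log[Cu⁺] = 1·log(0.00082) − log Q = -3.0862 − (3.1757) = -6.2619; log[Cu⁺] = -6.2619 / 2 = -3.1309; [Cu⁺] = 10^(-3.1309) ≈ 0.00074 M.

0.00074 M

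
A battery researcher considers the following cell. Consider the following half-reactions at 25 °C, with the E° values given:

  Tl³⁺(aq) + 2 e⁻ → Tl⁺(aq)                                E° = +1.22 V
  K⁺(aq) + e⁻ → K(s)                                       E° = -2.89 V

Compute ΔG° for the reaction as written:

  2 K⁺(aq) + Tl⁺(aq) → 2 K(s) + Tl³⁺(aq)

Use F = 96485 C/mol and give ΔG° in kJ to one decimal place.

+793.1 kJ

As written, K⁺/K is reduced (cathode) and Tl³⁺/Tl⁺ is oxidised (anode), so E°cell = (-2.89) − (+1.22) = -4.11 V.
Balancing electrons gives n = 2.
ΔG° = −nFE° = −(2)(96485)(-4.11) = 793,107 J = +793.1 kJ.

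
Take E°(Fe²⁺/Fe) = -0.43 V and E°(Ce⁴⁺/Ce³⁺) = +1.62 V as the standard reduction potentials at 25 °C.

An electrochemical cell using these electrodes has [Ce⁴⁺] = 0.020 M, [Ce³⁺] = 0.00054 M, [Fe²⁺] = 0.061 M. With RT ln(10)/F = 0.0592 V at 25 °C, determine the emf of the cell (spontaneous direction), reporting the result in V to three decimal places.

Ce⁴⁺/Ce³⁺ is the cathode (higher E°), Fe²⁺/Fe the anode: E°cell = +1.62 − (-0.43) = +2.05 V, n = 2.
Overall: 2 Ce⁴⁺(aq) + Fe(s) → 2 Ce³⁺(aq) + Fe²⁺(aq)
Q = [Ce³⁺]^2·[Fe²⁺] / ([Ce⁴⁺]^2); log Q = -4.352.
E = E° − (0.0592/n) log Q = +2.05 − (0.0592/2)(-4.352) = +2.179 V.

+2.179 V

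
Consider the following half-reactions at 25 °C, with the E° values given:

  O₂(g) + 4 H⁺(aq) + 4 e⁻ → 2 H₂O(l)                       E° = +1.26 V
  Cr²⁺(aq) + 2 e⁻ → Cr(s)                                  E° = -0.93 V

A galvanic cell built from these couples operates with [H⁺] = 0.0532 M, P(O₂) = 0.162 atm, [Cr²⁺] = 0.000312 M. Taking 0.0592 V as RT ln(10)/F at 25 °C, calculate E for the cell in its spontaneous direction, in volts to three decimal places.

+2.207 V

O₂/H₂O is the cathode (higher E°), Cr²⁺/Cr the anode: E°cell = +1.26 − (-0.93) = +2.19 V, n = 4.
Overall: O₂(g) + 4 H⁺(aq) + 2 Cr(s) → 2 H₂O(l) + 2 Cr²⁺(aq)
Q = [Cr²⁺]^2 / (P(O₂)·[H⁺]^4); log Q = -1.125.
E = E° − (0.0592/n) log Q = +2.19 − (0.0592/4)(-1.125) = +2.207 V.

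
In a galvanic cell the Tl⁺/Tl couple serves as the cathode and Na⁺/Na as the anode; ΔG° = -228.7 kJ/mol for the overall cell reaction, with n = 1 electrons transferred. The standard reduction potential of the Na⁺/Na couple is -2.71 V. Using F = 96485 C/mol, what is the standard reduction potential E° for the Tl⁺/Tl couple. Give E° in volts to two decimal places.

-0.34 V

E°cell = −ΔG°/(nF) = −(-228.7×10³)/((1)(96485)) = +2.370 V.
Since Tl⁺/Tl is the cathode and Na⁺/Na the anode, E°cell = E°(Tl⁺/Tl) − E°(Na⁺/Na).
So E°(Tl⁺/Tl) = E°cell + E°(Na⁺/Na) = +2.370 + (-2.71) = -0.34 V.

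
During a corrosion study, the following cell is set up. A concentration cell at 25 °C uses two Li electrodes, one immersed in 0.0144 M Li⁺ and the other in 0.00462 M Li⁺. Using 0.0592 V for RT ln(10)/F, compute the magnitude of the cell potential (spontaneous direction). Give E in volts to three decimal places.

+0.029 V

For a concentration cell E°cell = 0. The 0.0144 M side is the cathode (reduction is favoured where [Li⁺] is higher).
With n = 1, E = −(0.0592/1) log([Li⁺]ₐₙ/[Li⁺]꜀ₐₜ) = −(0.0592/1) log(0.00462/0.0144) = −(0.0592/1)(-0.494) = +0.029 V.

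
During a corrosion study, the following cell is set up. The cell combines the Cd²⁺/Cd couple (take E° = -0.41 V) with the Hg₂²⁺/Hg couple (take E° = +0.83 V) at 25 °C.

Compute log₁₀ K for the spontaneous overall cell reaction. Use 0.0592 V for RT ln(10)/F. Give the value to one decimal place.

Cathode: Hg₂²⁺/Hg; anode: Cd²⁺/Cd. E°cell = +1.24 V, n = 2.
log K = nE°cell / 0.0592 = (2)(+1.24) / 0.0592 = 41.9.

41.9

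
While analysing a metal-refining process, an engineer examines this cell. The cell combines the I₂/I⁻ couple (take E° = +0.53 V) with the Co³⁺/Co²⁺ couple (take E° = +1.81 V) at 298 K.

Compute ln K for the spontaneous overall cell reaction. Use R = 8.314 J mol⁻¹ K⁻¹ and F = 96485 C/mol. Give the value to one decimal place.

99.7

Cathode: Co³⁺/Co²⁺; anode: I₂/I⁻. E°cell = (+1.81) − (+0.53) = +1.28 V, with n = 2.
ΔG° = −nFE° = −RT ln K, so ln K = nFE°/(RT) = (2)(96485)(+1.28) / ((8.314)(298)) = 99.695.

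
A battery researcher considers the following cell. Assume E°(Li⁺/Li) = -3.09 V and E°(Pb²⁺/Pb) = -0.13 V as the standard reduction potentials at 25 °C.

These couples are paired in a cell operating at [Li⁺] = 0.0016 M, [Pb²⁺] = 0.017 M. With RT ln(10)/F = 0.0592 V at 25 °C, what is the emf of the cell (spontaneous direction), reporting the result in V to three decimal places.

+3.073 V

Pb²⁺/Pb is the cathode (higher E°), Li⁺/Li the anode: E°cell = -0.13 − (-3.09) = +2.96 V, n = 2.
Overall: Pb²⁺(aq) + 2 Li(s) → Pb(s) + 2 Li⁺(aq)
Q = [Li⁺]^2 / ([Pb²⁺]); log Q = -3.822.
E = E° − (0.0592/n) log Q = +2.96 − (0.0592/2)(-3.822) = +3.073 V.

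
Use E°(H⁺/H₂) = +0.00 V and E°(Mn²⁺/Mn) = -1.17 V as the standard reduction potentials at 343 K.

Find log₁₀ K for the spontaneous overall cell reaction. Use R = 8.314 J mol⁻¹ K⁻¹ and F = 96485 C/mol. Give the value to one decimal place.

Cathode: H⁺/H₂; anode: Mn²⁺/Mn. E°cell = (+0.00) − (-1.17) = +1.17 V, with n = 2.
ΔG° = −nFE° = −RT ln K, so ln K = nFE°/(RT) = (2)(96485)(+1.17) / ((8.314)(343)) = 79.172.
log₁₀ K = 79.172 / ln 10 = 34.4.

34.4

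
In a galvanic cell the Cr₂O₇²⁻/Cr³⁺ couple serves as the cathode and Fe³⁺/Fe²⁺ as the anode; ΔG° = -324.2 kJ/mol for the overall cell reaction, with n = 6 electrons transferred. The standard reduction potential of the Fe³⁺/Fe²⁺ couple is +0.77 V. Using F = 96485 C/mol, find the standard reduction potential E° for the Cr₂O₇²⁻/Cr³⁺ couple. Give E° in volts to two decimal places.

+1.33 V

E°cell = −ΔG°/(nF) = −(-324.2×10³)/((6)(96485)) = +0.560 V.
Since Cr₂O₇²⁻/Cr³⁺ is the cathode and Fe³⁺/Fe²⁺ the anode, E°cell = E°(Cr₂O₇²⁻/Cr³⁺) − E°(Fe³⁺/Fe²⁺).
So E°(Cr₂O₇²⁻/Cr³⁺) = E°cell + E°(Fe³⁺/Fe²⁺) = +0.560 + (+0.77) = +1.33 V.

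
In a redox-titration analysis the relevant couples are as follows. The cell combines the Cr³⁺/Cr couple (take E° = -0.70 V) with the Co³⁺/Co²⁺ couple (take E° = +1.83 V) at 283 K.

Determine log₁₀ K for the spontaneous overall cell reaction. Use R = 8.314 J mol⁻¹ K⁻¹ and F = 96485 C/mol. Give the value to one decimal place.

Cathode: Co³⁺/Co²⁺; anode: Cr³⁺/Cr. E°cell = (+1.83) − (-0.70) = +2.53 V, with n = 3.
ΔG° = −nFE° = −RT ln K, so ln K = nFE°/(RT) = (3)(96485)(+2.53) / ((8.314)(283)) = 311.247.
log₁₀ K = 311.247 / ln 10 = 135.2.

135.2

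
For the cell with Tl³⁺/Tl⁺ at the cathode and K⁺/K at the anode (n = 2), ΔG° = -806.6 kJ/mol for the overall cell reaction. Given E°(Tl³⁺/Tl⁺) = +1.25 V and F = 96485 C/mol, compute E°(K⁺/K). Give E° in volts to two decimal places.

E°cell = −ΔG°/(nF) = −(-806.6×10³)/((2)(96485)) = +4.180 V.
Since Tl³⁺/Tl⁺ is the cathode and K⁺/K the anode, E°cell = E°(Tl³⁺/Tl⁺) − E°(K⁺/K).
So E°(K⁺/K) = E°(Tl³⁺/Tl⁺) − E°cell = (+1.25) − (+4.180) = -2.93 V.

-2.93 V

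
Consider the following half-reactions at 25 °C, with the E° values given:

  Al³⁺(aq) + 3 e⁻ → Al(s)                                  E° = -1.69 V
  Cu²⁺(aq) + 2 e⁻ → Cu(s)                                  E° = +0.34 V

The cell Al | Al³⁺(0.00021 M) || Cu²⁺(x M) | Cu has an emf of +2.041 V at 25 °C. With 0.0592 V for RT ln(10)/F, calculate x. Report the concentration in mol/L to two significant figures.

0.0083 M

Cu²⁺/Cu is the cathode, Al³⁺/Al the anode: E°cell = +2.03 V, n = 6.
Overall reaction: 3 Cu²⁺(aq) + 2 Al(s) → 3 Cu(s) + 2 Al³⁺(aq); Q = [Al³⁺]^2/[Cu²⁺]^3.
From E = E° − (0.0592/n) log Q: log Q = (E° − E)·n/0.0592 = (+2.03 − (+2.041))·6/0.0592 = -1.1149.
So 3·log[Cu²⁺] = 2·log(0.00021) − log Q = -7.3556 − (-1.1149) = -6.2407; log[Cu²⁺] = -6.2407 / 3 = -2.0802; [Cu²⁺] = 10^(-2.0802) ≈ 0.0083 M.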